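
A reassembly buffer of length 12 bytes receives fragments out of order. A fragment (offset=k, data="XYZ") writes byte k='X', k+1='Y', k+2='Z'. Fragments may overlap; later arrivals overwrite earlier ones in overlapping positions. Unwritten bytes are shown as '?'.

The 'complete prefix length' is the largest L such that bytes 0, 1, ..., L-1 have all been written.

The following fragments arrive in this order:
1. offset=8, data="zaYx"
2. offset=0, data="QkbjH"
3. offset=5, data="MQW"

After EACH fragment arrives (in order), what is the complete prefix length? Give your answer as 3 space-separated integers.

Answer: 0 5 12

Derivation:
Fragment 1: offset=8 data="zaYx" -> buffer=????????zaYx -> prefix_len=0
Fragment 2: offset=0 data="QkbjH" -> buffer=QkbjH???zaYx -> prefix_len=5
Fragment 3: offset=5 data="MQW" -> buffer=QkbjHMQWzaYx -> prefix_len=12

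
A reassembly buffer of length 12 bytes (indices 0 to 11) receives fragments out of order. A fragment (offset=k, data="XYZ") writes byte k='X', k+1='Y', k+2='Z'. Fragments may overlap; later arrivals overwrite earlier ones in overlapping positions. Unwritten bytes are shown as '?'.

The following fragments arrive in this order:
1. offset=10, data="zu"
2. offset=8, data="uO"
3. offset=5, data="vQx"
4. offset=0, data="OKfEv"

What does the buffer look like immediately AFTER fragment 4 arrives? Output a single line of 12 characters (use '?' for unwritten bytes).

Answer: OKfEvvQxuOzu

Derivation:
Fragment 1: offset=10 data="zu" -> buffer=??????????zu
Fragment 2: offset=8 data="uO" -> buffer=????????uOzu
Fragment 3: offset=5 data="vQx" -> buffer=?????vQxuOzu
Fragment 4: offset=0 data="OKfEv" -> buffer=OKfEvvQxuOzu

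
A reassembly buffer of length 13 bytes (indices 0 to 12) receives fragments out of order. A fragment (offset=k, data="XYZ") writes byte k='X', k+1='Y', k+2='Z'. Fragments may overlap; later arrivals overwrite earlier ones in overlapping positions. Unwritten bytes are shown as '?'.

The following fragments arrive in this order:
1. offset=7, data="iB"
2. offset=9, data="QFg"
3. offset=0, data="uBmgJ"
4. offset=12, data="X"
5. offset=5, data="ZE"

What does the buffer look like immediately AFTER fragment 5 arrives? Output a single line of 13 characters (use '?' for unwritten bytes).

Answer: uBmgJZEiBQFgX

Derivation:
Fragment 1: offset=7 data="iB" -> buffer=???????iB????
Fragment 2: offset=9 data="QFg" -> buffer=???????iBQFg?
Fragment 3: offset=0 data="uBmgJ" -> buffer=uBmgJ??iBQFg?
Fragment 4: offset=12 data="X" -> buffer=uBmgJ??iBQFgX
Fragment 5: offset=5 data="ZE" -> buffer=uBmgJZEiBQFgX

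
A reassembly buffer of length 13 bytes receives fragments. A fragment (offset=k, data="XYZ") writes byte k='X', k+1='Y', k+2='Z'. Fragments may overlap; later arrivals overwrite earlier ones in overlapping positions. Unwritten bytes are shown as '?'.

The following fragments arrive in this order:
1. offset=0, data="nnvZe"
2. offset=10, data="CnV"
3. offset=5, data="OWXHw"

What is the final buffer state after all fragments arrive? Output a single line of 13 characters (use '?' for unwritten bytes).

Answer: nnvZeOWXHwCnV

Derivation:
Fragment 1: offset=0 data="nnvZe" -> buffer=nnvZe????????
Fragment 2: offset=10 data="CnV" -> buffer=nnvZe?????CnV
Fragment 3: offset=5 data="OWXHw" -> buffer=nnvZeOWXHwCnV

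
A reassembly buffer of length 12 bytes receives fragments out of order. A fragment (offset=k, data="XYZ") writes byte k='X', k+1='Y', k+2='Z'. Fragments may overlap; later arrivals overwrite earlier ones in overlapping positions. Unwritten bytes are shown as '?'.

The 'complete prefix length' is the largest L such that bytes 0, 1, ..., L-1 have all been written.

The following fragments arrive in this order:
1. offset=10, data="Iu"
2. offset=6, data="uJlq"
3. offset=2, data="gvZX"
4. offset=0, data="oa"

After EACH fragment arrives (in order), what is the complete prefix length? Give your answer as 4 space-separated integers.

Fragment 1: offset=10 data="Iu" -> buffer=??????????Iu -> prefix_len=0
Fragment 2: offset=6 data="uJlq" -> buffer=??????uJlqIu -> prefix_len=0
Fragment 3: offset=2 data="gvZX" -> buffer=??gvZXuJlqIu -> prefix_len=0
Fragment 4: offset=0 data="oa" -> buffer=oagvZXuJlqIu -> prefix_len=12

Answer: 0 0 0 12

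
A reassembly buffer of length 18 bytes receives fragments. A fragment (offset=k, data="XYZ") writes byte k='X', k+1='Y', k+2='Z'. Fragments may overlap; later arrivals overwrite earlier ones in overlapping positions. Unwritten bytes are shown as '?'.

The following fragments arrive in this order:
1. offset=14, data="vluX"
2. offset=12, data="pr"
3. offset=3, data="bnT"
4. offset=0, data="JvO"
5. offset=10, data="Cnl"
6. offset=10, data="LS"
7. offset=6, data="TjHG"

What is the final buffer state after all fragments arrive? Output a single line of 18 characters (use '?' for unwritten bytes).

Answer: JvObnTTjHGLSlrvluX

Derivation:
Fragment 1: offset=14 data="vluX" -> buffer=??????????????vluX
Fragment 2: offset=12 data="pr" -> buffer=????????????prvluX
Fragment 3: offset=3 data="bnT" -> buffer=???bnT??????prvluX
Fragment 4: offset=0 data="JvO" -> buffer=JvObnT??????prvluX
Fragment 5: offset=10 data="Cnl" -> buffer=JvObnT????CnlrvluX
Fragment 6: offset=10 data="LS" -> buffer=JvObnT????LSlrvluX
Fragment 7: offset=6 data="TjHG" -> buffer=JvObnTTjHGLSlrvluX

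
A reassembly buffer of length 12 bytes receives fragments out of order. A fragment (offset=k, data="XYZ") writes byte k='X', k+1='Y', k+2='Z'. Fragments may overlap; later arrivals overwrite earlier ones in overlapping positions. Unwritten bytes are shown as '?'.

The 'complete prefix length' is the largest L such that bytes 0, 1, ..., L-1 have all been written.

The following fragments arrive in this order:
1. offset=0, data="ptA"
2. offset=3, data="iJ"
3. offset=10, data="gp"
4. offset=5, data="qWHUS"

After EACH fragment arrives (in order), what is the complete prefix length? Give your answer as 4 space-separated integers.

Answer: 3 5 5 12

Derivation:
Fragment 1: offset=0 data="ptA" -> buffer=ptA????????? -> prefix_len=3
Fragment 2: offset=3 data="iJ" -> buffer=ptAiJ??????? -> prefix_len=5
Fragment 3: offset=10 data="gp" -> buffer=ptAiJ?????gp -> prefix_len=5
Fragment 4: offset=5 data="qWHUS" -> buffer=ptAiJqWHUSgp -> prefix_len=12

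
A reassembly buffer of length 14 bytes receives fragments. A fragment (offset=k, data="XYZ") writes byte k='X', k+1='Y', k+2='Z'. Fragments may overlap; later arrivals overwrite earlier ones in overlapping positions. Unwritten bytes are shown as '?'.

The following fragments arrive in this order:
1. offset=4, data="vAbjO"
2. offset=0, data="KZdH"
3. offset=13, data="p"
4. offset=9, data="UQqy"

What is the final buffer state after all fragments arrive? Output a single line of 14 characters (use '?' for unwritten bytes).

Fragment 1: offset=4 data="vAbjO" -> buffer=????vAbjO?????
Fragment 2: offset=0 data="KZdH" -> buffer=KZdHvAbjO?????
Fragment 3: offset=13 data="p" -> buffer=KZdHvAbjO????p
Fragment 4: offset=9 data="UQqy" -> buffer=KZdHvAbjOUQqyp

Answer: KZdHvAbjOUQqyp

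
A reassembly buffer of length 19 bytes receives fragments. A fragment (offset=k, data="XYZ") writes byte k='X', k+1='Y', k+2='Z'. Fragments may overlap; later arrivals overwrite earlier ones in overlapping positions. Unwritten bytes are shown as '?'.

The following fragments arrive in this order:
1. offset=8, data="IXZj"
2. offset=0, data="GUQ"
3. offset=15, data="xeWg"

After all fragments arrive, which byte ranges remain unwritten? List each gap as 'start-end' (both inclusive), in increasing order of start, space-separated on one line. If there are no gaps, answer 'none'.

Fragment 1: offset=8 len=4
Fragment 2: offset=0 len=3
Fragment 3: offset=15 len=4
Gaps: 3-7 12-14

Answer: 3-7 12-14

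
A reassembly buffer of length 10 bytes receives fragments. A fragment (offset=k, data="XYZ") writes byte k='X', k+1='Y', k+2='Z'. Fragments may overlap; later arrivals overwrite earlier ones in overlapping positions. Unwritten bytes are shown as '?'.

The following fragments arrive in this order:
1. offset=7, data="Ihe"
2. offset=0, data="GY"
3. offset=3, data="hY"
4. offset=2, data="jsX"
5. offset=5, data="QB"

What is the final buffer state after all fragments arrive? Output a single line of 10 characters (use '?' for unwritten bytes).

Answer: GYjsXQBIhe

Derivation:
Fragment 1: offset=7 data="Ihe" -> buffer=???????Ihe
Fragment 2: offset=0 data="GY" -> buffer=GY?????Ihe
Fragment 3: offset=3 data="hY" -> buffer=GY?hY??Ihe
Fragment 4: offset=2 data="jsX" -> buffer=GYjsX??Ihe
Fragment 5: offset=5 data="QB" -> buffer=GYjsXQBIhe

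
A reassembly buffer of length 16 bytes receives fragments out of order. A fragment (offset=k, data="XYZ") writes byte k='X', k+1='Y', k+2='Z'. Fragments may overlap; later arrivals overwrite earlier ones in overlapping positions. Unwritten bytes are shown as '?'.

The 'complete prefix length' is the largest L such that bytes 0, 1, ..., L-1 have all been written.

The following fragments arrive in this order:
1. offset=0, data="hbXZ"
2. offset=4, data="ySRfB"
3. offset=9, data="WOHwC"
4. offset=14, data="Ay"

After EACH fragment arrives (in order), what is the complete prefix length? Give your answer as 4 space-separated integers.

Answer: 4 9 14 16

Derivation:
Fragment 1: offset=0 data="hbXZ" -> buffer=hbXZ???????????? -> prefix_len=4
Fragment 2: offset=4 data="ySRfB" -> buffer=hbXZySRfB??????? -> prefix_len=9
Fragment 3: offset=9 data="WOHwC" -> buffer=hbXZySRfBWOHwC?? -> prefix_len=14
Fragment 4: offset=14 data="Ay" -> buffer=hbXZySRfBWOHwCAy -> prefix_len=16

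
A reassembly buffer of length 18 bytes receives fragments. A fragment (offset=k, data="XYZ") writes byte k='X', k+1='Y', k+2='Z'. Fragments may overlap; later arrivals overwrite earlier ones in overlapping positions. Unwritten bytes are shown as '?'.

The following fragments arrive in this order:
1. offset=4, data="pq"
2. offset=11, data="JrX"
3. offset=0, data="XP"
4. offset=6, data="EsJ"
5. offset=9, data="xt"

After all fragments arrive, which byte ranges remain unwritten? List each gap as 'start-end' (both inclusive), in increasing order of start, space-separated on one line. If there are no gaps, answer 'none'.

Fragment 1: offset=4 len=2
Fragment 2: offset=11 len=3
Fragment 3: offset=0 len=2
Fragment 4: offset=6 len=3
Fragment 5: offset=9 len=2
Gaps: 2-3 14-17

Answer: 2-3 14-17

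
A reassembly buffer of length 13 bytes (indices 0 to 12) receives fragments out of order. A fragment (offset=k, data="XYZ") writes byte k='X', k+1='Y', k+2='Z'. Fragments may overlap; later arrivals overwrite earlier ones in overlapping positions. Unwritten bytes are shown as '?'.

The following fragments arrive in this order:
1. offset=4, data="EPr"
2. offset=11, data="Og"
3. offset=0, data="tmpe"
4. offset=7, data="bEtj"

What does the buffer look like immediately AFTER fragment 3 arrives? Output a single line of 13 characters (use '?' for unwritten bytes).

Fragment 1: offset=4 data="EPr" -> buffer=????EPr??????
Fragment 2: offset=11 data="Og" -> buffer=????EPr????Og
Fragment 3: offset=0 data="tmpe" -> buffer=tmpeEPr????Og

Answer: tmpeEPr????Og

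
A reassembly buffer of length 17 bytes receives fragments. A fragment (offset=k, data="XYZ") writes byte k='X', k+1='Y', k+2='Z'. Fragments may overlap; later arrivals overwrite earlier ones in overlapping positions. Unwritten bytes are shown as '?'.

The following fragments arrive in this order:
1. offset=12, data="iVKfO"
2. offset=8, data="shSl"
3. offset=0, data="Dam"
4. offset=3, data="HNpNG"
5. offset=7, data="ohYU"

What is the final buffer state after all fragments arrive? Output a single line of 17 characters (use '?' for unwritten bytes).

Fragment 1: offset=12 data="iVKfO" -> buffer=????????????iVKfO
Fragment 2: offset=8 data="shSl" -> buffer=????????shSliVKfO
Fragment 3: offset=0 data="Dam" -> buffer=Dam?????shSliVKfO
Fragment 4: offset=3 data="HNpNG" -> buffer=DamHNpNGshSliVKfO
Fragment 5: offset=7 data="ohYU" -> buffer=DamHNpNohYUliVKfO

Answer: DamHNpNohYUliVKfO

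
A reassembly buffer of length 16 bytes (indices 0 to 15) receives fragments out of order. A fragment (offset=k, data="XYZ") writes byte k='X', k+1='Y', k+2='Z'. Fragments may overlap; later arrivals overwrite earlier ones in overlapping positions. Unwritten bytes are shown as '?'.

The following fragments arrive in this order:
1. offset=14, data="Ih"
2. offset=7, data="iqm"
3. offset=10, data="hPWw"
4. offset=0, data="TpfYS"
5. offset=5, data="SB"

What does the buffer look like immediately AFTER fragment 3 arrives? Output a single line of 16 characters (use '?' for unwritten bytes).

Fragment 1: offset=14 data="Ih" -> buffer=??????????????Ih
Fragment 2: offset=7 data="iqm" -> buffer=???????iqm????Ih
Fragment 3: offset=10 data="hPWw" -> buffer=???????iqmhPWwIh

Answer: ???????iqmhPWwIh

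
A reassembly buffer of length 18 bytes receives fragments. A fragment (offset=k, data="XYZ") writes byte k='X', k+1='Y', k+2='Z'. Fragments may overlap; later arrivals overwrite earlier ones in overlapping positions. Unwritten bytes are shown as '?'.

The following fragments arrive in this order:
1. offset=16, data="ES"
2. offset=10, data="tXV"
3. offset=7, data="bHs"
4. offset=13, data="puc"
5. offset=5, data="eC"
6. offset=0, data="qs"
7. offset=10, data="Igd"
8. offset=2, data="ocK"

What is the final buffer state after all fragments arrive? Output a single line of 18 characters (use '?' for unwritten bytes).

Answer: qsocKeCbHsIgdpucES

Derivation:
Fragment 1: offset=16 data="ES" -> buffer=????????????????ES
Fragment 2: offset=10 data="tXV" -> buffer=??????????tXV???ES
Fragment 3: offset=7 data="bHs" -> buffer=???????bHstXV???ES
Fragment 4: offset=13 data="puc" -> buffer=???????bHstXVpucES
Fragment 5: offset=5 data="eC" -> buffer=?????eCbHstXVpucES
Fragment 6: offset=0 data="qs" -> buffer=qs???eCbHstXVpucES
Fragment 7: offset=10 data="Igd" -> buffer=qs???eCbHsIgdpucES
Fragment 8: offset=2 data="ocK" -> buffer=qsocKeCbHsIgdpucES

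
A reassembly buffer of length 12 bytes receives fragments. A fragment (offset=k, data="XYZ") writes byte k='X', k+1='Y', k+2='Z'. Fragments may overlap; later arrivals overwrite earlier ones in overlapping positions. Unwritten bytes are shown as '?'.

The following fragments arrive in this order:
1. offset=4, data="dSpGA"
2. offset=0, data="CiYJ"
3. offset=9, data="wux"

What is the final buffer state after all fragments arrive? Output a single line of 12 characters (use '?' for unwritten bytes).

Answer: CiYJdSpGAwux

Derivation:
Fragment 1: offset=4 data="dSpGA" -> buffer=????dSpGA???
Fragment 2: offset=0 data="CiYJ" -> buffer=CiYJdSpGA???
Fragment 3: offset=9 data="wux" -> buffer=CiYJdSpGAwux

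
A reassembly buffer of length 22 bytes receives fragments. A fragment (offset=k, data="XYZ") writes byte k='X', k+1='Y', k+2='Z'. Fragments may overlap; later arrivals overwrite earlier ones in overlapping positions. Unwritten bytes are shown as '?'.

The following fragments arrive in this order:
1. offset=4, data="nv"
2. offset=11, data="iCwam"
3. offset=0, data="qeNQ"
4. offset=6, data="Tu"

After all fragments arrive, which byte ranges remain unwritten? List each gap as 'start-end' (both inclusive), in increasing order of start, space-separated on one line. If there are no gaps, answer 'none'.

Fragment 1: offset=4 len=2
Fragment 2: offset=11 len=5
Fragment 3: offset=0 len=4
Fragment 4: offset=6 len=2
Gaps: 8-10 16-21

Answer: 8-10 16-21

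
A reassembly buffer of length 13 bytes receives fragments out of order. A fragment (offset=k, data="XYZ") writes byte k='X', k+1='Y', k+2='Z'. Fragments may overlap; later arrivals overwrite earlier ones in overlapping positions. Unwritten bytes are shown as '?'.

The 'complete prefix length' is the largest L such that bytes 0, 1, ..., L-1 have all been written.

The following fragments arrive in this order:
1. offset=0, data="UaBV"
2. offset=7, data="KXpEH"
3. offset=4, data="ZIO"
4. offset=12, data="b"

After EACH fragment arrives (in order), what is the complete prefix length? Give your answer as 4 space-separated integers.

Answer: 4 4 12 13

Derivation:
Fragment 1: offset=0 data="UaBV" -> buffer=UaBV????????? -> prefix_len=4
Fragment 2: offset=7 data="KXpEH" -> buffer=UaBV???KXpEH? -> prefix_len=4
Fragment 3: offset=4 data="ZIO" -> buffer=UaBVZIOKXpEH? -> prefix_len=12
Fragment 4: offset=12 data="b" -> buffer=UaBVZIOKXpEHb -> prefix_len=13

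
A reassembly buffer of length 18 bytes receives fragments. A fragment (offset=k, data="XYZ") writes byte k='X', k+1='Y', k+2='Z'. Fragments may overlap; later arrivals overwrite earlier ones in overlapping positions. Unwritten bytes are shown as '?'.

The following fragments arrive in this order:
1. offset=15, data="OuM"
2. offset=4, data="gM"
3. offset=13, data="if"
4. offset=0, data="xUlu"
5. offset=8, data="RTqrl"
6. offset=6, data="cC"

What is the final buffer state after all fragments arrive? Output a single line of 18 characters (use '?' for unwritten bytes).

Answer: xUlugMcCRTqrlifOuM

Derivation:
Fragment 1: offset=15 data="OuM" -> buffer=???????????????OuM
Fragment 2: offset=4 data="gM" -> buffer=????gM?????????OuM
Fragment 3: offset=13 data="if" -> buffer=????gM???????ifOuM
Fragment 4: offset=0 data="xUlu" -> buffer=xUlugM???????ifOuM
Fragment 5: offset=8 data="RTqrl" -> buffer=xUlugM??RTqrlifOuM
Fragment 6: offset=6 data="cC" -> buffer=xUlugMcCRTqrlifOuM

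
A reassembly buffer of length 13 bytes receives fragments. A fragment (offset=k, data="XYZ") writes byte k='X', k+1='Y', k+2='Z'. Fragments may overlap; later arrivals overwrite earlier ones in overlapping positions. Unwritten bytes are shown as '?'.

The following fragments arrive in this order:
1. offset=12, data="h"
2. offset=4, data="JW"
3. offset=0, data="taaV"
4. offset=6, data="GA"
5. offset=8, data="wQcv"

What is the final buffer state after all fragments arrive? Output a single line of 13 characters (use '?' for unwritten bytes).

Fragment 1: offset=12 data="h" -> buffer=????????????h
Fragment 2: offset=4 data="JW" -> buffer=????JW??????h
Fragment 3: offset=0 data="taaV" -> buffer=taaVJW??????h
Fragment 4: offset=6 data="GA" -> buffer=taaVJWGA????h
Fragment 5: offset=8 data="wQcv" -> buffer=taaVJWGAwQcvh

Answer: taaVJWGAwQcvh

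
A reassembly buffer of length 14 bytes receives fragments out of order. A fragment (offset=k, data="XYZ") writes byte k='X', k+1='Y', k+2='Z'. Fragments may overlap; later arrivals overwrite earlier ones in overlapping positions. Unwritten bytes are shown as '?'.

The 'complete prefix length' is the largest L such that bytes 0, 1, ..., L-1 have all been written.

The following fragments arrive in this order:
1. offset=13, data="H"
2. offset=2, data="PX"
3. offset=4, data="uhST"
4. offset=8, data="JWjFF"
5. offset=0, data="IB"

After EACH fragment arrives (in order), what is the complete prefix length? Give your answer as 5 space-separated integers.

Answer: 0 0 0 0 14

Derivation:
Fragment 1: offset=13 data="H" -> buffer=?????????????H -> prefix_len=0
Fragment 2: offset=2 data="PX" -> buffer=??PX?????????H -> prefix_len=0
Fragment 3: offset=4 data="uhST" -> buffer=??PXuhST?????H -> prefix_len=0
Fragment 4: offset=8 data="JWjFF" -> buffer=??PXuhSTJWjFFH -> prefix_len=0
Fragment 5: offset=0 data="IB" -> buffer=IBPXuhSTJWjFFH -> prefix_len=14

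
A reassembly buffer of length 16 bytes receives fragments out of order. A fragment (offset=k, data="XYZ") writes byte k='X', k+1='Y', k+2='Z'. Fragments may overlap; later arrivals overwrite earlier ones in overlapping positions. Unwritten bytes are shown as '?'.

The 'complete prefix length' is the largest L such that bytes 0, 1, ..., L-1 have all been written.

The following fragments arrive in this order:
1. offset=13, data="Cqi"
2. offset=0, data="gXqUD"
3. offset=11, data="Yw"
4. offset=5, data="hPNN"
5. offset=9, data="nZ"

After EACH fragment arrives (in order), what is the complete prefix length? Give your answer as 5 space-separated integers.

Answer: 0 5 5 9 16

Derivation:
Fragment 1: offset=13 data="Cqi" -> buffer=?????????????Cqi -> prefix_len=0
Fragment 2: offset=0 data="gXqUD" -> buffer=gXqUD????????Cqi -> prefix_len=5
Fragment 3: offset=11 data="Yw" -> buffer=gXqUD??????YwCqi -> prefix_len=5
Fragment 4: offset=5 data="hPNN" -> buffer=gXqUDhPNN??YwCqi -> prefix_len=9
Fragment 5: offset=9 data="nZ" -> buffer=gXqUDhPNNnZYwCqi -> prefix_len=16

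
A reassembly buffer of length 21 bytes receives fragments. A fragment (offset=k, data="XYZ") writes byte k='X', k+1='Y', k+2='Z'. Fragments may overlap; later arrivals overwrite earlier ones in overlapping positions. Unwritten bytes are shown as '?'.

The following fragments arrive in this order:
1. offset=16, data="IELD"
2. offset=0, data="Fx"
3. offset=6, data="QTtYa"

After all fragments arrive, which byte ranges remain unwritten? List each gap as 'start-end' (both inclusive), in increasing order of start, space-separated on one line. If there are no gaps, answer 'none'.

Answer: 2-5 11-15 20-20

Derivation:
Fragment 1: offset=16 len=4
Fragment 2: offset=0 len=2
Fragment 3: offset=6 len=5
Gaps: 2-5 11-15 20-20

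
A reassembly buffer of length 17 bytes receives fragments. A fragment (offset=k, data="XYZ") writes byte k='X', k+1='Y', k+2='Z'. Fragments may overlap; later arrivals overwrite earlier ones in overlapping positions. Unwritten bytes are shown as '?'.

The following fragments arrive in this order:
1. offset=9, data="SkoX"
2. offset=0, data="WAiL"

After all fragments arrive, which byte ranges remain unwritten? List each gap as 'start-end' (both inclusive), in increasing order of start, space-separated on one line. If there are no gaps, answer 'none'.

Answer: 4-8 13-16

Derivation:
Fragment 1: offset=9 len=4
Fragment 2: offset=0 len=4
Gaps: 4-8 13-16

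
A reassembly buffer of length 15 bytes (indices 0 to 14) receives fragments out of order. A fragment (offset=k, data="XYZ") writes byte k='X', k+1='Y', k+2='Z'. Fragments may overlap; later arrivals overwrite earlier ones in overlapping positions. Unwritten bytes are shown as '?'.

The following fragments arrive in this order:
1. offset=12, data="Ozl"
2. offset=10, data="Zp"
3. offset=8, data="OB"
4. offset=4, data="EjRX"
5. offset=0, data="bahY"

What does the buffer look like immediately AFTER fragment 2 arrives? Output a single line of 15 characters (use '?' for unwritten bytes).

Answer: ??????????ZpOzl

Derivation:
Fragment 1: offset=12 data="Ozl" -> buffer=????????????Ozl
Fragment 2: offset=10 data="Zp" -> buffer=??????????ZpOzl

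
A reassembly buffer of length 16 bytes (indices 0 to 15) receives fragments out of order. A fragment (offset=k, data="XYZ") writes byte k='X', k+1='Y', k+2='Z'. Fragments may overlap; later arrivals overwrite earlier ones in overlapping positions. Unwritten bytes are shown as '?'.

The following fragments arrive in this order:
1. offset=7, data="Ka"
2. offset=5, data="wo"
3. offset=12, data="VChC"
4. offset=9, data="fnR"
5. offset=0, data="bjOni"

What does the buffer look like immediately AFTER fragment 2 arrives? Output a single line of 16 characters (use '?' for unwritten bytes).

Answer: ?????woKa???????

Derivation:
Fragment 1: offset=7 data="Ka" -> buffer=???????Ka???????
Fragment 2: offset=5 data="wo" -> buffer=?????woKa???????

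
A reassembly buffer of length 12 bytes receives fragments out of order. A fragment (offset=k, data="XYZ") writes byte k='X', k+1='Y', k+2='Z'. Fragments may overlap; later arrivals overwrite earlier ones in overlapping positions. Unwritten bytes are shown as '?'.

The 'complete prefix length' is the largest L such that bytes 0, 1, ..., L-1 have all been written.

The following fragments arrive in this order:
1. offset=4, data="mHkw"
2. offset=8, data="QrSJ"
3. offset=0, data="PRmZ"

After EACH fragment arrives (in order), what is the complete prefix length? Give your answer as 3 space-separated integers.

Answer: 0 0 12

Derivation:
Fragment 1: offset=4 data="mHkw" -> buffer=????mHkw???? -> prefix_len=0
Fragment 2: offset=8 data="QrSJ" -> buffer=????mHkwQrSJ -> prefix_len=0
Fragment 3: offset=0 data="PRmZ" -> buffer=PRmZmHkwQrSJ -> prefix_len=12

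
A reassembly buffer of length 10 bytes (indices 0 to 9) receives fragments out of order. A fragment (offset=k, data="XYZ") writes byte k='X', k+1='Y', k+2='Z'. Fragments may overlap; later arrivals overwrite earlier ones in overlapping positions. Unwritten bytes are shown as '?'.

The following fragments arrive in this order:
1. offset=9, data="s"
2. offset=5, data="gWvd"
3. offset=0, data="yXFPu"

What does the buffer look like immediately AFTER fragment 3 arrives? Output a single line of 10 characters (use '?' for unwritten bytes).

Answer: yXFPugWvds

Derivation:
Fragment 1: offset=9 data="s" -> buffer=?????????s
Fragment 2: offset=5 data="gWvd" -> buffer=?????gWvds
Fragment 3: offset=0 data="yXFPu" -> buffer=yXFPugWvds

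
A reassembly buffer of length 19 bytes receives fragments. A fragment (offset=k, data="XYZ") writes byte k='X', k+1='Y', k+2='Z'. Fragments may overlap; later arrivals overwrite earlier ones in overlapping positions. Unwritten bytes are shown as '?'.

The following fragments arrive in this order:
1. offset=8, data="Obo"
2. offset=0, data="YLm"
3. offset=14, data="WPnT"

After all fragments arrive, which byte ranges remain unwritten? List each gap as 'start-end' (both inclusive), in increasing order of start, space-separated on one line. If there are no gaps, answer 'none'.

Answer: 3-7 11-13 18-18

Derivation:
Fragment 1: offset=8 len=3
Fragment 2: offset=0 len=3
Fragment 3: offset=14 len=4
Gaps: 3-7 11-13 18-18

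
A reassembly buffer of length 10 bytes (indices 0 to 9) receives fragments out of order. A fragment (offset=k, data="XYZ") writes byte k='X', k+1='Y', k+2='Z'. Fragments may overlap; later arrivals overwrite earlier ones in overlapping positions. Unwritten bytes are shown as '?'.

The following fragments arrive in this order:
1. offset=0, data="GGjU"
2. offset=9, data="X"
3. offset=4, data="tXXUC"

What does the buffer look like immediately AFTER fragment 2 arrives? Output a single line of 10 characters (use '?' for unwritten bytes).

Fragment 1: offset=0 data="GGjU" -> buffer=GGjU??????
Fragment 2: offset=9 data="X" -> buffer=GGjU?????X

Answer: GGjU?????X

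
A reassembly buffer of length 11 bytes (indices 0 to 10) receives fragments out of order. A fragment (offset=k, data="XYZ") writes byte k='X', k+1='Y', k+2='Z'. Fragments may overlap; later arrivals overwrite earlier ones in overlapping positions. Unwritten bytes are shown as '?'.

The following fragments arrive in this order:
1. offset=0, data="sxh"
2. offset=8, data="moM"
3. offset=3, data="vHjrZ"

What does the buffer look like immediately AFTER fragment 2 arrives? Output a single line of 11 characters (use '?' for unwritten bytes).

Fragment 1: offset=0 data="sxh" -> buffer=sxh????????
Fragment 2: offset=8 data="moM" -> buffer=sxh?????moM

Answer: sxh?????moM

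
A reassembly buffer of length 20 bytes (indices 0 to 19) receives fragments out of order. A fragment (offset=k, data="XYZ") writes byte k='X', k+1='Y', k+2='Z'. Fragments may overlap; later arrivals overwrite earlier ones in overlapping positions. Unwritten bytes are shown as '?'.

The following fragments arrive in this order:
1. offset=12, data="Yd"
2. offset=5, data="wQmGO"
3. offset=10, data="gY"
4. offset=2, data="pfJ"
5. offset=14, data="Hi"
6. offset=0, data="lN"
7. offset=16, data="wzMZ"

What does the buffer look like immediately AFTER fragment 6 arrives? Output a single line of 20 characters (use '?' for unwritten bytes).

Fragment 1: offset=12 data="Yd" -> buffer=????????????Yd??????
Fragment 2: offset=5 data="wQmGO" -> buffer=?????wQmGO??Yd??????
Fragment 3: offset=10 data="gY" -> buffer=?????wQmGOgYYd??????
Fragment 4: offset=2 data="pfJ" -> buffer=??pfJwQmGOgYYd??????
Fragment 5: offset=14 data="Hi" -> buffer=??pfJwQmGOgYYdHi????
Fragment 6: offset=0 data="lN" -> buffer=lNpfJwQmGOgYYdHi????

Answer: lNpfJwQmGOgYYdHi????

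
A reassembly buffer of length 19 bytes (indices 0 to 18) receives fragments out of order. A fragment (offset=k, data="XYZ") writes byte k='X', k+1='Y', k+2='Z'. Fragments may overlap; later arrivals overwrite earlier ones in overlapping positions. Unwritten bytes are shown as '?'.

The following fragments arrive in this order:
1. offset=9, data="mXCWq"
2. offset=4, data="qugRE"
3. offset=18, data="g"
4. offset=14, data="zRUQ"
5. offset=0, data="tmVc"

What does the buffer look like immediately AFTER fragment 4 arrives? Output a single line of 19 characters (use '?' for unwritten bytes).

Answer: ????qugREmXCWqzRUQg

Derivation:
Fragment 1: offset=9 data="mXCWq" -> buffer=?????????mXCWq?????
Fragment 2: offset=4 data="qugRE" -> buffer=????qugREmXCWq?????
Fragment 3: offset=18 data="g" -> buffer=????qugREmXCWq????g
Fragment 4: offset=14 data="zRUQ" -> buffer=????qugREmXCWqzRUQg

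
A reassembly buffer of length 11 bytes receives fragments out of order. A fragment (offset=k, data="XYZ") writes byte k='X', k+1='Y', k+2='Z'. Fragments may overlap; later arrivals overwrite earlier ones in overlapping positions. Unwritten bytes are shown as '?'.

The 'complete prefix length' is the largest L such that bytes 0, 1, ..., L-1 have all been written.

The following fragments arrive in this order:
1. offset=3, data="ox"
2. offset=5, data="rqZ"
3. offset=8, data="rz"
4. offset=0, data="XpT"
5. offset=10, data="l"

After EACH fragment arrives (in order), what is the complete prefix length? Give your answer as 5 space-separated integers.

Answer: 0 0 0 10 11

Derivation:
Fragment 1: offset=3 data="ox" -> buffer=???ox?????? -> prefix_len=0
Fragment 2: offset=5 data="rqZ" -> buffer=???oxrqZ??? -> prefix_len=0
Fragment 3: offset=8 data="rz" -> buffer=???oxrqZrz? -> prefix_len=0
Fragment 4: offset=0 data="XpT" -> buffer=XpToxrqZrz? -> prefix_len=10
Fragment 5: offset=10 data="l" -> buffer=XpToxrqZrzl -> prefix_len=11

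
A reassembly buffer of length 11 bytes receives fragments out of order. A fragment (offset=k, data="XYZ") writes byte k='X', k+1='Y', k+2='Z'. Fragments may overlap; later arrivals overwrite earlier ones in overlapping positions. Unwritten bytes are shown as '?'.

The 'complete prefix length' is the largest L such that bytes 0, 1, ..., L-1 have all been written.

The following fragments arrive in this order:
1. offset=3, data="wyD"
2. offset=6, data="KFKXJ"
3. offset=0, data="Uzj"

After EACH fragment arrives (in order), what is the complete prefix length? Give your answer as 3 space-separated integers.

Fragment 1: offset=3 data="wyD" -> buffer=???wyD????? -> prefix_len=0
Fragment 2: offset=6 data="KFKXJ" -> buffer=???wyDKFKXJ -> prefix_len=0
Fragment 3: offset=0 data="Uzj" -> buffer=UzjwyDKFKXJ -> prefix_len=11

Answer: 0 0 11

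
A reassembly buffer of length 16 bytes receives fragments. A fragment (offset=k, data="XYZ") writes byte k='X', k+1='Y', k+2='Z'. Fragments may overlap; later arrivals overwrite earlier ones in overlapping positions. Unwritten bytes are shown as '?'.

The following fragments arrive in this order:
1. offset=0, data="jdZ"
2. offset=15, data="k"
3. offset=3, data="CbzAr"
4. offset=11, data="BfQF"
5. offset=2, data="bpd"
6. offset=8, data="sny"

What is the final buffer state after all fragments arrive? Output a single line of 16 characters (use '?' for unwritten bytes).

Answer: jdbpdzArsnyBfQFk

Derivation:
Fragment 1: offset=0 data="jdZ" -> buffer=jdZ?????????????
Fragment 2: offset=15 data="k" -> buffer=jdZ????????????k
Fragment 3: offset=3 data="CbzAr" -> buffer=jdZCbzAr???????k
Fragment 4: offset=11 data="BfQF" -> buffer=jdZCbzAr???BfQFk
Fragment 5: offset=2 data="bpd" -> buffer=jdbpdzAr???BfQFk
Fragment 6: offset=8 data="sny" -> buffer=jdbpdzArsnyBfQFk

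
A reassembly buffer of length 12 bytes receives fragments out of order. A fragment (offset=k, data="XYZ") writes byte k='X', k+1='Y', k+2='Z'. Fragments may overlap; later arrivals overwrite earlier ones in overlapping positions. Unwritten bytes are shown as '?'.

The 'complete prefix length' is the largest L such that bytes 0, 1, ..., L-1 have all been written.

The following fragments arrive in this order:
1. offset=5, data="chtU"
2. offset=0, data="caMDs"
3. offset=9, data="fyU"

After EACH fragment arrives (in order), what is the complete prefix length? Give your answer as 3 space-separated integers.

Answer: 0 9 12

Derivation:
Fragment 1: offset=5 data="chtU" -> buffer=?????chtU??? -> prefix_len=0
Fragment 2: offset=0 data="caMDs" -> buffer=caMDschtU??? -> prefix_len=9
Fragment 3: offset=9 data="fyU" -> buffer=caMDschtUfyU -> prefix_len=12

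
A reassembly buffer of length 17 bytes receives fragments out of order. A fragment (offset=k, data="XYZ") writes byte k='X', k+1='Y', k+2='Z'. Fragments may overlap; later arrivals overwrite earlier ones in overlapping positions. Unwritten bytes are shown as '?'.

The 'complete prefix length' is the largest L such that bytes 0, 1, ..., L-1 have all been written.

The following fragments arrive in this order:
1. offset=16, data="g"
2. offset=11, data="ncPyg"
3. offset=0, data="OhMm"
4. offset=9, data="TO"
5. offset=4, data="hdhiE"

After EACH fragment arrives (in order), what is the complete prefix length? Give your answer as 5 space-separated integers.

Answer: 0 0 4 4 17

Derivation:
Fragment 1: offset=16 data="g" -> buffer=????????????????g -> prefix_len=0
Fragment 2: offset=11 data="ncPyg" -> buffer=???????????ncPygg -> prefix_len=0
Fragment 3: offset=0 data="OhMm" -> buffer=OhMm???????ncPygg -> prefix_len=4
Fragment 4: offset=9 data="TO" -> buffer=OhMm?????TOncPygg -> prefix_len=4
Fragment 5: offset=4 data="hdhiE" -> buffer=OhMmhdhiETOncPygg -> prefix_len=17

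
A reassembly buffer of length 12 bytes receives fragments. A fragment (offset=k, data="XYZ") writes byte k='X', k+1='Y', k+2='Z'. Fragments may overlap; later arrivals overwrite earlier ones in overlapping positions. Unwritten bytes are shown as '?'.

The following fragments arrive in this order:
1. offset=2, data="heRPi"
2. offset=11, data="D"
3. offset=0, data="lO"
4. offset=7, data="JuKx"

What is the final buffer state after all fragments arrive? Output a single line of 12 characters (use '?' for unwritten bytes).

Answer: lOheRPiJuKxD

Derivation:
Fragment 1: offset=2 data="heRPi" -> buffer=??heRPi?????
Fragment 2: offset=11 data="D" -> buffer=??heRPi????D
Fragment 3: offset=0 data="lO" -> buffer=lOheRPi????D
Fragment 4: offset=7 data="JuKx" -> buffer=lOheRPiJuKxD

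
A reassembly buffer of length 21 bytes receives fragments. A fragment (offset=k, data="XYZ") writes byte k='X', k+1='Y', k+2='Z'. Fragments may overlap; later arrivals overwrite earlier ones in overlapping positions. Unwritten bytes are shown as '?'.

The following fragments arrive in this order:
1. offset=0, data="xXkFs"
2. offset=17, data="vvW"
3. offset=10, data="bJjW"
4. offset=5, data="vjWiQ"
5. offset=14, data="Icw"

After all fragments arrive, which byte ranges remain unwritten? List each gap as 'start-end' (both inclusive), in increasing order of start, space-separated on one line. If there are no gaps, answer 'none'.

Fragment 1: offset=0 len=5
Fragment 2: offset=17 len=3
Fragment 3: offset=10 len=4
Fragment 4: offset=5 len=5
Fragment 5: offset=14 len=3
Gaps: 20-20

Answer: 20-20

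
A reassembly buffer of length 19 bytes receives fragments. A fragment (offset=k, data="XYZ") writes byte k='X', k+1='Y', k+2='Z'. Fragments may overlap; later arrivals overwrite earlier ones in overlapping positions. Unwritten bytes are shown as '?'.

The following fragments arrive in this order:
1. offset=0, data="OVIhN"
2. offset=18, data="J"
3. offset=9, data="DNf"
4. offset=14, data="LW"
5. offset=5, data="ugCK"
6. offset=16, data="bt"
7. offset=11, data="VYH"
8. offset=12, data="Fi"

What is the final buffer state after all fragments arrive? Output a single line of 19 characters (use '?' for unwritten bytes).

Answer: OVIhNugCKDNVFiLWbtJ

Derivation:
Fragment 1: offset=0 data="OVIhN" -> buffer=OVIhN??????????????
Fragment 2: offset=18 data="J" -> buffer=OVIhN?????????????J
Fragment 3: offset=9 data="DNf" -> buffer=OVIhN????DNf??????J
Fragment 4: offset=14 data="LW" -> buffer=OVIhN????DNf??LW??J
Fragment 5: offset=5 data="ugCK" -> buffer=OVIhNugCKDNf??LW??J
Fragment 6: offset=16 data="bt" -> buffer=OVIhNugCKDNf??LWbtJ
Fragment 7: offset=11 data="VYH" -> buffer=OVIhNugCKDNVYHLWbtJ
Fragment 8: offset=12 data="Fi" -> buffer=OVIhNugCKDNVFiLWbtJ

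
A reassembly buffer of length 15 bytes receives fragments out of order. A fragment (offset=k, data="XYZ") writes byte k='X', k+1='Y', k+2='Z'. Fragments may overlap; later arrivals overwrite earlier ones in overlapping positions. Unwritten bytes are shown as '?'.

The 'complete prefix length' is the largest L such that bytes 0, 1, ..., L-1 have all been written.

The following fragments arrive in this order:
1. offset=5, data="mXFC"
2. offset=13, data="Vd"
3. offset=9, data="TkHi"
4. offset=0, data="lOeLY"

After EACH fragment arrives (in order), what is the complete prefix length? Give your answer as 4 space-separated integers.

Fragment 1: offset=5 data="mXFC" -> buffer=?????mXFC?????? -> prefix_len=0
Fragment 2: offset=13 data="Vd" -> buffer=?????mXFC????Vd -> prefix_len=0
Fragment 3: offset=9 data="TkHi" -> buffer=?????mXFCTkHiVd -> prefix_len=0
Fragment 4: offset=0 data="lOeLY" -> buffer=lOeLYmXFCTkHiVd -> prefix_len=15

Answer: 0 0 0 15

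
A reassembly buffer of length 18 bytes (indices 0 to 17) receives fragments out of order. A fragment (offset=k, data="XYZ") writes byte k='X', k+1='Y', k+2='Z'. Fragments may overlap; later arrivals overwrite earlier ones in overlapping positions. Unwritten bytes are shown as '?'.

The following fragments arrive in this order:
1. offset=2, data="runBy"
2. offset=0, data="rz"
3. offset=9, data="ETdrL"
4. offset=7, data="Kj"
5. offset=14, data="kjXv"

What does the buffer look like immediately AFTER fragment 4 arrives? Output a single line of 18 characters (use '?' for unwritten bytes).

Answer: rzrunByKjETdrL????

Derivation:
Fragment 1: offset=2 data="runBy" -> buffer=??runBy???????????
Fragment 2: offset=0 data="rz" -> buffer=rzrunBy???????????
Fragment 3: offset=9 data="ETdrL" -> buffer=rzrunBy??ETdrL????
Fragment 4: offset=7 data="Kj" -> buffer=rzrunByKjETdrL????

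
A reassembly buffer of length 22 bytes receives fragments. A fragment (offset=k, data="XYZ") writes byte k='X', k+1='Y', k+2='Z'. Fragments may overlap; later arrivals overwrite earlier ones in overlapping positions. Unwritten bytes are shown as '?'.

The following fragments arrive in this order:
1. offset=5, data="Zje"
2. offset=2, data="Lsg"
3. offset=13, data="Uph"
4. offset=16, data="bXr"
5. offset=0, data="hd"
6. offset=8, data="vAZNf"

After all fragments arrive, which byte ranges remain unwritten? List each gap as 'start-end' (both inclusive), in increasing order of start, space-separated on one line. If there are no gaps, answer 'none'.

Answer: 19-21

Derivation:
Fragment 1: offset=5 len=3
Fragment 2: offset=2 len=3
Fragment 3: offset=13 len=3
Fragment 4: offset=16 len=3
Fragment 5: offset=0 len=2
Fragment 6: offset=8 len=5
Gaps: 19-21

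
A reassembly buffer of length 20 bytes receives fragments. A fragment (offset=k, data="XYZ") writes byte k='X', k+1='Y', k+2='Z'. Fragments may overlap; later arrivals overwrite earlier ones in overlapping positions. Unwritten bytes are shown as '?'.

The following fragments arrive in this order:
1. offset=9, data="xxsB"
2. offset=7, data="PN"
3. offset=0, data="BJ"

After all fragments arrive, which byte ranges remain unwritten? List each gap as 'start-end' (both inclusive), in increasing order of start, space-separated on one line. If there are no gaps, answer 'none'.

Answer: 2-6 13-19

Derivation:
Fragment 1: offset=9 len=4
Fragment 2: offset=7 len=2
Fragment 3: offset=0 len=2
Gaps: 2-6 13-19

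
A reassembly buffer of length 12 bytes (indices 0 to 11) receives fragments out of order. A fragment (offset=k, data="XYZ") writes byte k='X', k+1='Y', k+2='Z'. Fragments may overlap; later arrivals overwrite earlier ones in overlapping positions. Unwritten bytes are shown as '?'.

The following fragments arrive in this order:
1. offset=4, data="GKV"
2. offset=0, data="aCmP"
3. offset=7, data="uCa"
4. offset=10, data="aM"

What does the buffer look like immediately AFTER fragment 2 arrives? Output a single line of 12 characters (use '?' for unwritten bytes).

Answer: aCmPGKV?????

Derivation:
Fragment 1: offset=4 data="GKV" -> buffer=????GKV?????
Fragment 2: offset=0 data="aCmP" -> buffer=aCmPGKV?????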